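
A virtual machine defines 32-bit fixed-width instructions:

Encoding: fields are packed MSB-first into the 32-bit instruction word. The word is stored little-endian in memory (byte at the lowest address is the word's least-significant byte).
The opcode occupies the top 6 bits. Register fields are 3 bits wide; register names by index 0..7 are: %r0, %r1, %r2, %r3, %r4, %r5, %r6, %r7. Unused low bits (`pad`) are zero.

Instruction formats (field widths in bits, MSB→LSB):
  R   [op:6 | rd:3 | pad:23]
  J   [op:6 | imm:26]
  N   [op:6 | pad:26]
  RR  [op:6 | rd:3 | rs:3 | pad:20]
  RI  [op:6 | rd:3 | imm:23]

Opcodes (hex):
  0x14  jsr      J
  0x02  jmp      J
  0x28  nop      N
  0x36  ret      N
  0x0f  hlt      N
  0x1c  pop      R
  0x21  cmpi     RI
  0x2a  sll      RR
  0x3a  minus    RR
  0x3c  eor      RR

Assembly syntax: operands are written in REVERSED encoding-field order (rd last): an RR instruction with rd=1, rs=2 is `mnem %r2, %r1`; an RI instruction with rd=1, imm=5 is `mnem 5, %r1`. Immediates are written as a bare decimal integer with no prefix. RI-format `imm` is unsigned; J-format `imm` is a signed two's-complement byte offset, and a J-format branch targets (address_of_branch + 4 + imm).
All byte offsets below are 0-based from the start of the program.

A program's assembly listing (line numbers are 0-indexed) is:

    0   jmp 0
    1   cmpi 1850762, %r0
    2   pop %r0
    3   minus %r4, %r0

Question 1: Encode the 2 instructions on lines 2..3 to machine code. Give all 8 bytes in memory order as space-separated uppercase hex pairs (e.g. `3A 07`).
L2: pop op=0x1c:6|rd=0:3|pad=0:23 ⇒ 0x70000000 ⇒ little 00 00 00 70
L3: minus op=0x3a:6|rd=0:3|rs=4:3|pad=0:20 ⇒ 0xe8400000 ⇒ little 00 00 40 e8

00 00 00 70 00 00 40 E8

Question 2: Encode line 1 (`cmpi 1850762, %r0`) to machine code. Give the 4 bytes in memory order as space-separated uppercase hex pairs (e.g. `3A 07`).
line 1 (cmpi): pack op=0x21:6|rd=0:3|imm=1850762:23 = 0x841c3d8a; little→ 8a 3d 1c 84

8A 3D 1C 84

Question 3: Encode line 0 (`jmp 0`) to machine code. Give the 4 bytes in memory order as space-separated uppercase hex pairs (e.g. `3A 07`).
00 00 00 08

L0: jmp op=0x2:6|imm=0:26 ⇒ 0x08000000 ⇒ little 00 00 00 08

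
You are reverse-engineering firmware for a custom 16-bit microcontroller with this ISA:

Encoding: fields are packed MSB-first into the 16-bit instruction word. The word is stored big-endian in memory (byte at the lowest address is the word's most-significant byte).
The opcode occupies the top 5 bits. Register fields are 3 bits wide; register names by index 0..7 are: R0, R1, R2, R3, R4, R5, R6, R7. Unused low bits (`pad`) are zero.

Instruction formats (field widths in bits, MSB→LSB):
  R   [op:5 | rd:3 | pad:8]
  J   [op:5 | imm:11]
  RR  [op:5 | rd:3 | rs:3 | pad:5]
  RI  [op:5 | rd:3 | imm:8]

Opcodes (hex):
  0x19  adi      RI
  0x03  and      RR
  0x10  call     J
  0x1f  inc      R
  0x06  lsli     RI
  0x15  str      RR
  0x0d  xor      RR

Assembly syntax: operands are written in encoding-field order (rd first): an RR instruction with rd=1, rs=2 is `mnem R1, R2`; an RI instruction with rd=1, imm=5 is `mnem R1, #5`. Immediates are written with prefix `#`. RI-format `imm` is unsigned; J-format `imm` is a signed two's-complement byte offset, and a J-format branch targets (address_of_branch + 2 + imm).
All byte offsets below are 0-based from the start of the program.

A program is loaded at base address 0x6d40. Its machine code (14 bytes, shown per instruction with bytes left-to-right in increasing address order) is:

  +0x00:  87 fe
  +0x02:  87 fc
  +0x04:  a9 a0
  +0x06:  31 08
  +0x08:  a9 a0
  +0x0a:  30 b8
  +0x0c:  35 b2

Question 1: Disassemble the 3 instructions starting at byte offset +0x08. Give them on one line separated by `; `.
[08] a9 a0 → 0xa9a0
  op=0xa9a0>>11=0x15 ⇒ str (RR)
  rd@[10:8]=0x1 ⇒ R1
  rs@[7:5]=0x5 ⇒ R5
[0a] 30 b8 → 0x30b8
  op=0x30b8>>11=0x6 ⇒ lsli (RI)
  rd@[10:8]=0x0 ⇒ R0
  imm@[7:0]=0xb8 ⇒ #184
[0c] 35 b2 → 0x35b2
  op=0x35b2>>11=0x6 ⇒ lsli (RI)
  rd@[10:8]=0x5 ⇒ R5
  imm@[7:0]=0xb2 ⇒ #178

str R1, R5; lsli R0, #184; lsli R5, #178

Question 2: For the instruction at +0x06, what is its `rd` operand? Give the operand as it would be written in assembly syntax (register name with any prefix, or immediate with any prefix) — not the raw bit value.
[06] 31 08 → 0x3108
  opcode bits[15:11]=0x6: lsli/RI
  rd@[10:8]=0x1 ⇒ R1
  imm@[7:0]=0x8 ⇒ #8

R1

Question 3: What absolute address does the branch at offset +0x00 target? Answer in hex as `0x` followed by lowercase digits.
0x6d40

[00] 87 fe → 0x87fe
  opcode bits[15:11]=0x10: call/J
  imm@[10:0]=0x7fe (s11→-2) ⇒ #-2
  target = base 0x6d40 + off 0x00 + 2 + imm -2 = 0x6d40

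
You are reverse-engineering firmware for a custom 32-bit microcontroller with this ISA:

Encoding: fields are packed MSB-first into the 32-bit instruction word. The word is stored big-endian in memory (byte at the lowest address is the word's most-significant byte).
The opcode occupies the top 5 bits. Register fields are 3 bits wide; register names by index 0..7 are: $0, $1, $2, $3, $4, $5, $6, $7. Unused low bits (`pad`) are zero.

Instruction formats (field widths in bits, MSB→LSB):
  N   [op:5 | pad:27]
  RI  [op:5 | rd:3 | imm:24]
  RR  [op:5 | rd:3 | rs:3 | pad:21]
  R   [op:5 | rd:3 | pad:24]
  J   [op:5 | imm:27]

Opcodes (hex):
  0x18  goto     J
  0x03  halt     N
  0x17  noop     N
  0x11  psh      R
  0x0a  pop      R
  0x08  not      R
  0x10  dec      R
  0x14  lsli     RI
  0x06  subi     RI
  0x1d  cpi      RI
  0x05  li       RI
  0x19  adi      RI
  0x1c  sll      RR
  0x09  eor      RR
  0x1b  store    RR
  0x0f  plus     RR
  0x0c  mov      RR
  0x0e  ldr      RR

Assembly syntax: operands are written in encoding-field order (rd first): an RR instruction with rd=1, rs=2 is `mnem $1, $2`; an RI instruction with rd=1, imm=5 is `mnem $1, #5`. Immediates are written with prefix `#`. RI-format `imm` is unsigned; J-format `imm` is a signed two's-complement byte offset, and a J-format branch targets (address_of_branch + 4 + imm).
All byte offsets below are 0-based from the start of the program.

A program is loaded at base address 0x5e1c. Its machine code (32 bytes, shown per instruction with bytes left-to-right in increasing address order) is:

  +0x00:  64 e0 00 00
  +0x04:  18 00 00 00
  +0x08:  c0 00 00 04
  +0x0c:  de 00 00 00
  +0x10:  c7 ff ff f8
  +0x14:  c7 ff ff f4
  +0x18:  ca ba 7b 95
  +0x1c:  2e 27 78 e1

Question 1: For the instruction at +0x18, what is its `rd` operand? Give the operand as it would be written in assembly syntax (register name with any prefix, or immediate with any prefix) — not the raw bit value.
$2

off 0x18: read ca ba 7b 95 as big → 0xcaba7b95
  op=0xcaba7b95>>27=0x19 ⇒ adi (RI)
  rd@[26:24]=0x2 ⇒ $2
  imm@[23:0]=0xba7b95 ⇒ #12221333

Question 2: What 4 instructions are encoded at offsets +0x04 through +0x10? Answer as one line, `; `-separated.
[04] 18 00 00 00 → 0x18000000
  op=0x18000000>>27=0x3 ⇒ halt (N)
[08] c0 00 00 04 → 0xc0000004
  op=0xc0000004>>27=0x18 ⇒ goto (J)
  imm: (w>>0)&0x7ffffff=0x4 → #4
[0c] de 00 00 00 → 0xde000000
  op=0xde000000>>27=0x1b ⇒ store (RR)
  rd: (w>>24)&0x7=0x6 → $6
  rs: (w>>21)&0x7=0x0 → $0
[10] c7 ff ff f8 → 0xc7fffff8
  op=0xc7fffff8>>27=0x18 ⇒ goto (J)
  imm: (w>>0)&0x7ffffff=0x7fffff8 (s27→-8) → #-8

halt; goto #4; store $6, $0; goto #-8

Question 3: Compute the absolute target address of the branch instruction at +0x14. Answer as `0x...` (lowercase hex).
off 0x14: read c7 ff ff f4 as big → 0xc7fffff4
  op=0xc7fffff4>>27=0x18 ⇒ goto (J)
  imm: (w>>0)&0x7ffffff=0x7fffff4 (s27→-12) → #-12
  target = base 0x5e1c + off 0x14 + 4 + imm -12 = 0x5e28

0x5e28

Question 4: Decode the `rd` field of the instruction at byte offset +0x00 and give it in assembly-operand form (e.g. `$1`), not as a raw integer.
$4

[00] 64 e0 00 00 → 0x64e00000
  opcode bits[31:27]=0xc: mov/RR
  rd@[26:24]=0x4 ⇒ $4
  rs@[23:21]=0x7 ⇒ $7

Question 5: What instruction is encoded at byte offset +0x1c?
li $6, #2586849

+0x1c: 2e 27 78 e1 ⇒ word 0x2e2778e1 (big)
  top 5b → 0x5 → li [RI]
  [26:24] rd=6 = $6
  [23:0] imm=2586849 = #2586849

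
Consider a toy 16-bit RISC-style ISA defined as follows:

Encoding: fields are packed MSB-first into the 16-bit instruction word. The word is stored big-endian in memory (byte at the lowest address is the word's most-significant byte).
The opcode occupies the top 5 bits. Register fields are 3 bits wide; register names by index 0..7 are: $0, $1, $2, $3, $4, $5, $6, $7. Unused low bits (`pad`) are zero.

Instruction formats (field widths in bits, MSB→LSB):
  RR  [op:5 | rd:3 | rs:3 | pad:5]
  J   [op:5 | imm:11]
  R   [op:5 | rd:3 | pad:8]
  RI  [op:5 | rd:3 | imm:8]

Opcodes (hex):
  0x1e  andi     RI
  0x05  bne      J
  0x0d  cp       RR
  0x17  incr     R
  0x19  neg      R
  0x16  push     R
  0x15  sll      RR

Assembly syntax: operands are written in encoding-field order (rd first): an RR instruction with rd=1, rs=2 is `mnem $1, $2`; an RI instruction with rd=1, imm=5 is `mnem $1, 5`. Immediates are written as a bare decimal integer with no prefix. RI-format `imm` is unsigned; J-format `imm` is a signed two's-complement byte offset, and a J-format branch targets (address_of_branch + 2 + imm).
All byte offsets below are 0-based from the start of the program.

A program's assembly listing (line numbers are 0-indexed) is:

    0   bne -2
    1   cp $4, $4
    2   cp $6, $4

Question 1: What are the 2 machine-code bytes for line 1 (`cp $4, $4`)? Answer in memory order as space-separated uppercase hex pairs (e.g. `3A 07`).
1. cp fields op=0xd:5|rd=4:3|rs=4:3|pad=0:5 → word 6c80h → 6c 80

6C 80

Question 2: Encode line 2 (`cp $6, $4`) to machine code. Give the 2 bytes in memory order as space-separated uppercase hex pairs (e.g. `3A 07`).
6E 80

L2: cp op=0xd:5|rd=6:3|rs=4:3|pad=0:5 ⇒ 0x6e80 ⇒ big 6e 80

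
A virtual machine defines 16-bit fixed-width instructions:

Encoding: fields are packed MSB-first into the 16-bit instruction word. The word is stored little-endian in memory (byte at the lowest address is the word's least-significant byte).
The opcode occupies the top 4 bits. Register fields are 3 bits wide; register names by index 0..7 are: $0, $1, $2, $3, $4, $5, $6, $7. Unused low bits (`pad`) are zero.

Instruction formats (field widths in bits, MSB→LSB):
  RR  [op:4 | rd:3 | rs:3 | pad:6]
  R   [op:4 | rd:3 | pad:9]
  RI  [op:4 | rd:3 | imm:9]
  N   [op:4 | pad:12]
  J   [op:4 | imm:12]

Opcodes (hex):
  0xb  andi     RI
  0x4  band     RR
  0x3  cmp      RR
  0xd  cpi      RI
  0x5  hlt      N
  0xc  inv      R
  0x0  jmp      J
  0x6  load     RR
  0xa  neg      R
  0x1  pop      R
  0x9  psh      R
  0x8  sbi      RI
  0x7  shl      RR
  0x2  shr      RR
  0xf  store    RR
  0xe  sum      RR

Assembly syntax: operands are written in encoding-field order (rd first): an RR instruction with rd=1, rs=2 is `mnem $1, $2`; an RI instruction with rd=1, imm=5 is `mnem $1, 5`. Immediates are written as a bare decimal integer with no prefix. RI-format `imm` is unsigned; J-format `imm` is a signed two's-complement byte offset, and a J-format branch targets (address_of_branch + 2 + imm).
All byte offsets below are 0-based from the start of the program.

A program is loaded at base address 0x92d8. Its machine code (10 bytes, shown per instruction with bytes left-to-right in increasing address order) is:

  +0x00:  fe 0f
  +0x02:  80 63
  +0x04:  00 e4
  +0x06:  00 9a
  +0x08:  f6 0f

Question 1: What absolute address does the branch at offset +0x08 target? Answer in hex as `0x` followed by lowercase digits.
0x92d8

off 0x08: read f6 0f as little → 0x0ff6
  op=0x0ff6>>12=0x0 ⇒ jmp (J)
  imm: (w>>0)&0xfff=0xff6 (s12→-10) → -10
  target = base 0x92d8 + off 0x08 + 2 + imm -10 = 0x92d8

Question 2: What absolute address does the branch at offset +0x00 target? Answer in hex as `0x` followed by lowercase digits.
0x92d8

@+00  little-endian(fe 0f) = 0x0ffe
  op=0x0ffe>>12=0x0 ⇒ jmp (J)
  imm@[11:0]=0xffe (s12→-2) ⇒ -2
  target = base 0x92d8 + off 0x00 + 2 + imm -2 = 0x92d8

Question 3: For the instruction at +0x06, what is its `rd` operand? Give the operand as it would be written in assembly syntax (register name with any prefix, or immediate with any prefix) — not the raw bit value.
$5

@+06  little-endian(00 9a) = 0x9a00
  opcode bits[15:12]=0x9: psh/R
  rd: (w>>9)&0x7=0x5 → $5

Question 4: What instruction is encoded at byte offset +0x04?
sum $2, $0

[04] 00 e4 → 0xe400
  opcode bits[15:12]=0xe: sum/RR
  [11:9] rd=2 = $2
  [8:6] rs=0 = $0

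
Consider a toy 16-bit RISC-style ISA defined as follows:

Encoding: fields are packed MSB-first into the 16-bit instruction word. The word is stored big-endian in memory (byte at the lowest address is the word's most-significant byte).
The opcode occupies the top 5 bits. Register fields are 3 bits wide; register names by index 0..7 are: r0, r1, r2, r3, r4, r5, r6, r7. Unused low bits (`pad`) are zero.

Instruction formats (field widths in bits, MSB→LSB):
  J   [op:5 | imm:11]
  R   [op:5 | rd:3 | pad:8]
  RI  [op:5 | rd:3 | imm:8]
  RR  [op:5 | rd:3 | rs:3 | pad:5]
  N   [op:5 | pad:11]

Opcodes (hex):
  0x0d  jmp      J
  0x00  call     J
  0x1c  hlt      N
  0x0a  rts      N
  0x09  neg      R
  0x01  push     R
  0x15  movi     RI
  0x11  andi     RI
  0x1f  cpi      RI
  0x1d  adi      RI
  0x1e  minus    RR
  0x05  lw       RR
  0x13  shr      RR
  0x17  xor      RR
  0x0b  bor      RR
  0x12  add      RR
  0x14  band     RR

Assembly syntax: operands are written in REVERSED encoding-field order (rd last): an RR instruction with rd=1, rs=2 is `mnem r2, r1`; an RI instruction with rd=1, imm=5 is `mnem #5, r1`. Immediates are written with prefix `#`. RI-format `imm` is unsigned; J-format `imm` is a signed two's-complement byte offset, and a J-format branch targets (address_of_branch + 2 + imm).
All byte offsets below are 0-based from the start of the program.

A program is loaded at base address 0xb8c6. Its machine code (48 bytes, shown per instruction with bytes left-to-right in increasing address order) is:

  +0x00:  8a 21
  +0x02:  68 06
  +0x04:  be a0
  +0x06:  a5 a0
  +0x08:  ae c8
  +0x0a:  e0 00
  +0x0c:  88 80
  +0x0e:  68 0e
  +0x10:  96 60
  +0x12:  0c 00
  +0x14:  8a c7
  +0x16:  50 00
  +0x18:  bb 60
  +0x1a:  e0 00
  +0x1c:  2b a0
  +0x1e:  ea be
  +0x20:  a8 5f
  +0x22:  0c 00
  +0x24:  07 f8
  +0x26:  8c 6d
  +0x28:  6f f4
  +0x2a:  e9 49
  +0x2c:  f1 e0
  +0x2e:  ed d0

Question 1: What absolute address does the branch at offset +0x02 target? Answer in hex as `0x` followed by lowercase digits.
[02] 68 06 → 0x6806
  opcode bits[15:11]=0xd: jmp/J
  imm: (w>>0)&0x7ff=0x6 → #6
  target = base 0xb8c6 + off 0x02 + 2 + imm 6 = 0xb8d0

0xb8d0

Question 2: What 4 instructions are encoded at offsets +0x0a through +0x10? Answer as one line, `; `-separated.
+0x0a: e0 00 ⇒ word 0xe000 (big)
  op=0xe000>>11=0x1c ⇒ hlt (N)
+0x0c: 88 80 ⇒ word 0x8880 (big)
  op=0x8880>>11=0x11 ⇒ andi (RI)
  rd: (w>>8)&0x7=0x0 → r0
  imm: (w>>0)&0xff=0x80 → #128
+0x0e: 68 0e ⇒ word 0x680e (big)
  op=0x680e>>11=0xd ⇒ jmp (J)
  imm: (w>>0)&0x7ff=0xe → #14
+0x10: 96 60 ⇒ word 0x9660 (big)
  op=0x9660>>11=0x12 ⇒ add (RR)
  rd: (w>>8)&0x7=0x6 → r6
  rs: (w>>5)&0x7=0x3 → r3

hlt; andi #128, r0; jmp #14; add r3, r6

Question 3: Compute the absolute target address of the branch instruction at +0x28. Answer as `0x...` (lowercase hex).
+0x28: 6f f4 ⇒ word 0x6ff4 (big)
  top 5b → 0xd → jmp [J]
  imm: (w>>0)&0x7ff=0x7f4 (s11→-12) → #-12
  target = base 0xb8c6 + off 0x28 + 2 + imm -12 = 0xb8e4

0xb8e4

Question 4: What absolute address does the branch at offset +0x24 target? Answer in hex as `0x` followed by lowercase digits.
0xb8e4

+0x24: 07 f8 ⇒ word 0x07f8 (big)
  opcode bits[15:11]=0x0: call/J
  imm@[10:0]=0x7f8 (s11→-8) ⇒ #-8
  target = base 0xb8c6 + off 0x24 + 2 + imm -8 = 0xb8e4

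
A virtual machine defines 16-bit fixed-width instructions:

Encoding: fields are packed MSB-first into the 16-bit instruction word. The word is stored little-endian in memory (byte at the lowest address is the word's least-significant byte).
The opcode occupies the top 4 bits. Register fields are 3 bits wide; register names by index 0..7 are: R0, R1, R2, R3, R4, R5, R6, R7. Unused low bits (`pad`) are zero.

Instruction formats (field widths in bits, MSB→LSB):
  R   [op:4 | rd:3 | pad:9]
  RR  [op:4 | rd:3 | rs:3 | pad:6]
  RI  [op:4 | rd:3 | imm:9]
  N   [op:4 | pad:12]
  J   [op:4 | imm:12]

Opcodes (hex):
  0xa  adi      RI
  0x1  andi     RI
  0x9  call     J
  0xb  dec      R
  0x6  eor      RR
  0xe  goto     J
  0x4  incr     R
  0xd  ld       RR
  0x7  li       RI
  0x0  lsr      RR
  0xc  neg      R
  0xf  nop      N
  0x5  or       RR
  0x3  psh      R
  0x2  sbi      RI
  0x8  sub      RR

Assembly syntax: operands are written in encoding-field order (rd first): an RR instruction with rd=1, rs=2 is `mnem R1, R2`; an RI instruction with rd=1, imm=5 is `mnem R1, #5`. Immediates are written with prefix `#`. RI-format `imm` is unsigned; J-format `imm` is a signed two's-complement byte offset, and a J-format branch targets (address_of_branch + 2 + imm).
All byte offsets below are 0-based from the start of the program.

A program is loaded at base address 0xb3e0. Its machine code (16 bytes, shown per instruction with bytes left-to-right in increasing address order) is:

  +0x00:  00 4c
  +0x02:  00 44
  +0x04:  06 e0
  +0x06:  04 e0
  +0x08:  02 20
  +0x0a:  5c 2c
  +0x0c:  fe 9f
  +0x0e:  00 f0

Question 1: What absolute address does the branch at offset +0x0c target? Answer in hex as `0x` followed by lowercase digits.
+0x0c: fe 9f ⇒ word 0x9ffe (little)
  op=0x9ffe>>12=0x9 ⇒ call (J)
  [11:0] imm=4094 (s12→-2) = #-2
  target = base 0xb3e0 + off 0x0c + 2 + imm -2 = 0xb3ec

0xb3ec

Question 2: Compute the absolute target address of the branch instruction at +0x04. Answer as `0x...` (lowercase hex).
0xb3ec

+0x04: 06 e0 ⇒ word 0xe006 (little)
  top 4b → 0xe → goto [J]
  imm@[11:0]=0x6 ⇒ #6
  target = base 0xb3e0 + off 0x04 + 2 + imm 6 = 0xb3ec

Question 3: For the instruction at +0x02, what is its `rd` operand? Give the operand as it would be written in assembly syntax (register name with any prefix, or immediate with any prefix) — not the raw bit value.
R2

@+02  little-endian(00 44) = 0x4400
  opcode bits[15:12]=0x4: incr/R
  rd@[11:9]=0x2 ⇒ R2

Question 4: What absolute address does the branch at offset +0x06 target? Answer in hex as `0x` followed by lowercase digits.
@+06  little-endian(04 e0) = 0xe004
  top 4b → 0xe → goto [J]
  [11:0] imm=4 = #4
  target = base 0xb3e0 + off 0x06 + 2 + imm 4 = 0xb3ec

0xb3ec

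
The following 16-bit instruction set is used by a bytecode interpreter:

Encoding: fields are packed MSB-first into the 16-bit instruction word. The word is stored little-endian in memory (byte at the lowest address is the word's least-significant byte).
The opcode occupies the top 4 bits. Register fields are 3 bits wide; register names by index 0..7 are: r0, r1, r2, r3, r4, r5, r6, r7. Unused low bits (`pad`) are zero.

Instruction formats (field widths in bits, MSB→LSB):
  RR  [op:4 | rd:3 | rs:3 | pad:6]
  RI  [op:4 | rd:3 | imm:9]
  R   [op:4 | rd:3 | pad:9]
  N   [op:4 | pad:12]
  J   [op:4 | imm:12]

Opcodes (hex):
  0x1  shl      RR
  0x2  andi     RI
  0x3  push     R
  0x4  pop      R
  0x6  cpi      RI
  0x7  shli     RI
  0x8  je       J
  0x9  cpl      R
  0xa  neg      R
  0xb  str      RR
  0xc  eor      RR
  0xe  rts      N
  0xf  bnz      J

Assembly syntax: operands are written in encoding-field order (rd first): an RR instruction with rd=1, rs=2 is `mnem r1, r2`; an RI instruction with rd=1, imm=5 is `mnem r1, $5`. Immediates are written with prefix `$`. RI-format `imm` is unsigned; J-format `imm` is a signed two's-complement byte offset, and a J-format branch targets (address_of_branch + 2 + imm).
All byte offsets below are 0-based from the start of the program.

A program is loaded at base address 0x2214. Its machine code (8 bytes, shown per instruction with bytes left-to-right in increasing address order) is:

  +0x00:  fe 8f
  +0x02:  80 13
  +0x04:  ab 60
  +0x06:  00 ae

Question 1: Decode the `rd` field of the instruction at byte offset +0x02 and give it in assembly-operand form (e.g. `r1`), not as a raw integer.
+0x02: 80 13 ⇒ word 0x1380 (little)
  top 4b → 0x1 → shl [RR]
  rd@[11:9]=0x1 ⇒ r1
  rs@[8:6]=0x6 ⇒ r6

r1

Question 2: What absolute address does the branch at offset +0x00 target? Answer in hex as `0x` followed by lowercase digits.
+0x00: fe 8f ⇒ word 0x8ffe (little)
  opcode bits[15:12]=0x8: je/J
  imm: (w>>0)&0xfff=0xffe (s12→-2) → $-2
  target = base 0x2214 + off 0x00 + 2 + imm -2 = 0x2214

0x2214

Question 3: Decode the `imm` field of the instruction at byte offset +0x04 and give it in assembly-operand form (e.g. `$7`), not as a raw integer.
$171

@+04  little-endian(ab 60) = 0x60ab
  op=0x60ab>>12=0x6 ⇒ cpi (RI)
  rd: (w>>9)&0x7=0x0 → r0
  imm: (w>>0)&0x1ff=0xab → $171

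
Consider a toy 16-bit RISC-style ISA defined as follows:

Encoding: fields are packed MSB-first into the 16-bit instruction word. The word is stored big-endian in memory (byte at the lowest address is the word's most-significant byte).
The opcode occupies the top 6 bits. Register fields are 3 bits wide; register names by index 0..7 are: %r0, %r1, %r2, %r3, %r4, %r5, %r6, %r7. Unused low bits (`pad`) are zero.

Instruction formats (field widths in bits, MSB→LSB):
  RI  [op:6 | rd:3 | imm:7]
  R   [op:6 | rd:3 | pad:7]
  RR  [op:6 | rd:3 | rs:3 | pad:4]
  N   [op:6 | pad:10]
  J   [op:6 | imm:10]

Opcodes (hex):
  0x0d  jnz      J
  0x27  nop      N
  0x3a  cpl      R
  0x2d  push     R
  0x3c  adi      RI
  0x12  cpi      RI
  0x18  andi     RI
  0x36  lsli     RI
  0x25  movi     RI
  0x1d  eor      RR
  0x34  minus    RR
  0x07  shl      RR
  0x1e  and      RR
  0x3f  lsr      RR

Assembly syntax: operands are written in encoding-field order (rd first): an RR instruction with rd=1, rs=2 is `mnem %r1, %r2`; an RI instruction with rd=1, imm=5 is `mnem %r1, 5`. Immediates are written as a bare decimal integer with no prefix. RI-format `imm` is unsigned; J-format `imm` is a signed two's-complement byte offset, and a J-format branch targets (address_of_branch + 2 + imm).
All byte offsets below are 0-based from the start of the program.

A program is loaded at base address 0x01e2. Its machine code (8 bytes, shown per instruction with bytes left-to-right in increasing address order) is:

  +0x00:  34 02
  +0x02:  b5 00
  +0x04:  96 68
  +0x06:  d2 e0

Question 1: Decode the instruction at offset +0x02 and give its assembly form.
+0x02: b5 00 ⇒ word 0xb500 (big)
  op=0xb500>>10=0x2d ⇒ push (R)
  [9:7] rd=2 = %r2

push %r2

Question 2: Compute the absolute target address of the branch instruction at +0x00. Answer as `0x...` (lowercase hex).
+0x00: 34 02 ⇒ word 0x3402 (big)
  top 6b → 0xd → jnz [J]
  imm: (w>>0)&0x3ff=0x2 → 2
  target = base 0x01e2 + off 0x00 + 2 + imm 2 = 0x01e6

0x01e6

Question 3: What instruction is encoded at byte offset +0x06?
@+06  big-endian(d2 e0) = 0xd2e0
  opcode bits[15:10]=0x34: minus/RR
  rd: (w>>7)&0x7=0x5 → %r5
  rs: (w>>4)&0x7=0x6 → %r6

minus %r5, %r6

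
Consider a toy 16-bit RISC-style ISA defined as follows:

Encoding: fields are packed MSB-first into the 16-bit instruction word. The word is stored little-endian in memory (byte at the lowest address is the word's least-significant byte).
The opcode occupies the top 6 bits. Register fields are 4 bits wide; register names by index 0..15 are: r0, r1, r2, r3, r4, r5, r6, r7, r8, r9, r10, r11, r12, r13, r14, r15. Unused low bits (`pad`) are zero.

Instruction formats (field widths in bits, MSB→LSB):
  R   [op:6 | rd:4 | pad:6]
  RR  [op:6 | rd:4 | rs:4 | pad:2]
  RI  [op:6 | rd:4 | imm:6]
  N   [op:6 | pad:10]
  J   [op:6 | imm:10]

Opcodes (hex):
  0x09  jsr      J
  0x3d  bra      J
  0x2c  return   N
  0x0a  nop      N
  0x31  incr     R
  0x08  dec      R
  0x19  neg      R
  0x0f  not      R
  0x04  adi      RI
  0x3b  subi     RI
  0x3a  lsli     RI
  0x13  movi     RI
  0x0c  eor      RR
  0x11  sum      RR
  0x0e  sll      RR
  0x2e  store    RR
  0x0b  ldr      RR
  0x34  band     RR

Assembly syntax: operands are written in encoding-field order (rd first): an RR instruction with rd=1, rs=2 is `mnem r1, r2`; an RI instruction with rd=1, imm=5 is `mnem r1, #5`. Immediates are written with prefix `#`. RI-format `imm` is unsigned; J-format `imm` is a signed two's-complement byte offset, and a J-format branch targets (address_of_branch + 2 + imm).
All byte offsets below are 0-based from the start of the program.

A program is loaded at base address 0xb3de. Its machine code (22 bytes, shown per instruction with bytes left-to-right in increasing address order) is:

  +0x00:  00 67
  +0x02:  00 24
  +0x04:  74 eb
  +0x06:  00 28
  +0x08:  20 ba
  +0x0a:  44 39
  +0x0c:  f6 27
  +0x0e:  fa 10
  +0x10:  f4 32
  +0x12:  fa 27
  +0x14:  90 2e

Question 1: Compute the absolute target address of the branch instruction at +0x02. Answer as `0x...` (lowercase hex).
0xb3e2

[02] 00 24 → 0x2400
  op=0x2400>>10=0x9 ⇒ jsr (J)
  [9:0] imm=0 = #0
  target = base 0xb3de + off 0x02 + 2 + imm 0 = 0xb3e2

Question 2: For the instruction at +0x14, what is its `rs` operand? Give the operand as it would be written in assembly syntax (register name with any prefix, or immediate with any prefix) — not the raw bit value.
r4

+0x14: 90 2e ⇒ word 0x2e90 (little)
  top 6b → 0xb → ldr [RR]
  [9:6] rd=10 = r10
  [5:2] rs=4 = r4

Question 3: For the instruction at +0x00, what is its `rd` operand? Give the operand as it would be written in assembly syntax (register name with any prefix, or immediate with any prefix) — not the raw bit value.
r12

off 0x00: read 00 67 as little → 0x6700
  opcode bits[15:10]=0x19: neg/R
  rd: (w>>6)&0xf=0xc → r12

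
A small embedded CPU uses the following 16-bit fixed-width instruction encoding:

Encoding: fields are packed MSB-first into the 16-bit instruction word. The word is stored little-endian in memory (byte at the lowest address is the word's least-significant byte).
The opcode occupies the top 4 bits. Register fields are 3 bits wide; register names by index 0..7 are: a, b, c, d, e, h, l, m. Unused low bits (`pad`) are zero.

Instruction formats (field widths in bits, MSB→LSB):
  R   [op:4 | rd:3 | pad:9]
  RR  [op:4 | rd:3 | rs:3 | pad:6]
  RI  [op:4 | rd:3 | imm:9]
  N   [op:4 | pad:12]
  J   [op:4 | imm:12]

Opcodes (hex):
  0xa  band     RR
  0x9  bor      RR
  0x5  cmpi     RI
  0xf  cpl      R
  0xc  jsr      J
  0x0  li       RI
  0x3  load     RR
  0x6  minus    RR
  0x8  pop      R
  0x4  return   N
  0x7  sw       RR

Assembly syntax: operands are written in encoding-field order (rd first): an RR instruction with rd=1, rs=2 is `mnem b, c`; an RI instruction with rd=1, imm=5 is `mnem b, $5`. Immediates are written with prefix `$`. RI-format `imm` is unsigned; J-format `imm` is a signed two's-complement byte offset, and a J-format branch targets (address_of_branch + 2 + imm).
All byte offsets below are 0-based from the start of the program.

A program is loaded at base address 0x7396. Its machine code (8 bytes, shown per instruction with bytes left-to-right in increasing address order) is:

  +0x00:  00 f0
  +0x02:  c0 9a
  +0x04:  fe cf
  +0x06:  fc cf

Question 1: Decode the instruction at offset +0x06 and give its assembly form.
jsr $-4

@+06  little-endian(fc cf) = 0xcffc
  top 4b → 0xc → jsr [J]
  [11:0] imm=4092 (s12→-4) = $-4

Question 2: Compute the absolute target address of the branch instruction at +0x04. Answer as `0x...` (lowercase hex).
+0x04: fe cf ⇒ word 0xcffe (little)
  op=0xcffe>>12=0xc ⇒ jsr (J)
  imm: (w>>0)&0xfff=0xffe (s12→-2) → $-2
  target = base 0x7396 + off 0x04 + 2 + imm -2 = 0x739a

0x739a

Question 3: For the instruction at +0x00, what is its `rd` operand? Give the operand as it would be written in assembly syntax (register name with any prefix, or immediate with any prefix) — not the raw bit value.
a

[00] 00 f0 → 0xf000
  op=0xf000>>12=0xf ⇒ cpl (R)
  [11:9] rd=0 = a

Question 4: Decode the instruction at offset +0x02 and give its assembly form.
bor h, d

+0x02: c0 9a ⇒ word 0x9ac0 (little)
  top 4b → 0x9 → bor [RR]
  rd: (w>>9)&0x7=0x5 → h
  rs: (w>>6)&0x7=0x3 → d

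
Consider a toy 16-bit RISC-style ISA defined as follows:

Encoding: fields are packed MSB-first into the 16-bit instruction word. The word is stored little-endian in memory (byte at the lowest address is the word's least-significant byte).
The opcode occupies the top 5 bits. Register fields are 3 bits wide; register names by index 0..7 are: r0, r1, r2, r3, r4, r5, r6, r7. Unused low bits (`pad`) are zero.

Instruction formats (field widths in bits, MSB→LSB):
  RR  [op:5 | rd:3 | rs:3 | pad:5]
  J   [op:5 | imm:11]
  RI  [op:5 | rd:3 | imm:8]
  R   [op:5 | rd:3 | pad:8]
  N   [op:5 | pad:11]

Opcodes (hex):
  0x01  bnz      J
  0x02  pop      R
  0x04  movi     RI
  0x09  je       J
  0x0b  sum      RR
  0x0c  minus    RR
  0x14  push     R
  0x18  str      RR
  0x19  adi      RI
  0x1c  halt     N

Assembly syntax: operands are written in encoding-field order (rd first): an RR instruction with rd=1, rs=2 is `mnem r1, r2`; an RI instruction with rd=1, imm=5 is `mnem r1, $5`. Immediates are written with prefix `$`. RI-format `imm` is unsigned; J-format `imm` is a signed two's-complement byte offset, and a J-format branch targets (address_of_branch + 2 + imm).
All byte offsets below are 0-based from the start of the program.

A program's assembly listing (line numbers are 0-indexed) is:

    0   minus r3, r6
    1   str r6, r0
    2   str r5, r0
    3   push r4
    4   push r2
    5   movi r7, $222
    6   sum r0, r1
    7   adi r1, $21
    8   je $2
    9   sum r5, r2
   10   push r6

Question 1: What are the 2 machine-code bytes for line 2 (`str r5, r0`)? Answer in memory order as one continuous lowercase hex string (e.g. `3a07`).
00c5

2. str fields op=0x18:5|rd=5:3|rs=0:3|pad=0:5 → word c500h → 00 c5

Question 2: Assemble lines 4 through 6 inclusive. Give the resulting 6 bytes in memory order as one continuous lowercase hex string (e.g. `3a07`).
4. push fields op=0x14:5|rd=2:3|pad=0:8 → word a200h → 00 a2
5. movi fields op=0x4:5|rd=7:3|imm=222:8 → word 27deh → de 27
6. sum fields op=0xb:5|rd=0:3|rs=1:3|pad=0:5 → word 5820h → 20 58

00a2de272058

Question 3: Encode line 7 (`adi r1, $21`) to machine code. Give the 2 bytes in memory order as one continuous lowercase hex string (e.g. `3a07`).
7. adi fields op=0x19:5|rd=1:3|imm=21:8 → word c915h → 15 c9

15c9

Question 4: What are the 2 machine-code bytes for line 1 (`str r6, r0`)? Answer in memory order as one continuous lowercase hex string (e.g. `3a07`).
00c6

line 1 (str): pack op=0x18:5|rd=6:3|rs=0:3|pad=0:5 = 0xc600; little→ 00 c6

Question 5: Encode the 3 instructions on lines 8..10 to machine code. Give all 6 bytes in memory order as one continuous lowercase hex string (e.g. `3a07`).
0248405d00a6

L8: je op=0x9:5|imm=2:11 ⇒ 0x4802 ⇒ little 02 48
L9: sum op=0xb:5|rd=5:3|rs=2:3|pad=0:5 ⇒ 0x5d40 ⇒ little 40 5d
L10: push op=0x14:5|rd=6:3|pad=0:8 ⇒ 0xa600 ⇒ little 00 a6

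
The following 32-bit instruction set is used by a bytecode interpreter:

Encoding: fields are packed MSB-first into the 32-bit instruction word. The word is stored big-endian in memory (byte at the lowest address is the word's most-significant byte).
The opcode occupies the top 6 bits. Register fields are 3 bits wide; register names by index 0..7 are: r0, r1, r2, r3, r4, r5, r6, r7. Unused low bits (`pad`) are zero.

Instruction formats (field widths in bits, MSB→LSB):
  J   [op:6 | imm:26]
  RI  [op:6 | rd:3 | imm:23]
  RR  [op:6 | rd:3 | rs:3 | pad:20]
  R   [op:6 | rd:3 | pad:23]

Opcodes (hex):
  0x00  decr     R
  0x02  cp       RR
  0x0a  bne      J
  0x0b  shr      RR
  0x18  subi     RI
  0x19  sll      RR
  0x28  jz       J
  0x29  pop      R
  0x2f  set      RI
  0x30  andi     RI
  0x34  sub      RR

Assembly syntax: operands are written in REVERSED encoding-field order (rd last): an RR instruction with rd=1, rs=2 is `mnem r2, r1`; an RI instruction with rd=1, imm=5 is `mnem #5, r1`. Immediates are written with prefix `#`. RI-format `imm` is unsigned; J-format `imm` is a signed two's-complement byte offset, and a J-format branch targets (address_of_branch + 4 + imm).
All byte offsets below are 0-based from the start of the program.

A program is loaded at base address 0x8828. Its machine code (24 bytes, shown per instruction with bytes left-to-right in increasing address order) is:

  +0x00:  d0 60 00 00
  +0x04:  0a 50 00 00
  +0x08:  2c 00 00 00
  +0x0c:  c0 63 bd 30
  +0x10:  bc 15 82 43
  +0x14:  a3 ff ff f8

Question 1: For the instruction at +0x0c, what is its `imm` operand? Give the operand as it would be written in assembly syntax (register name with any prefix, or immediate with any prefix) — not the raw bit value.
#6536496

[0c] c0 63 bd 30 → 0xc063bd30
  op=0xc063bd30>>26=0x30 ⇒ andi (RI)
  rd: (w>>23)&0x7=0x0 → r0
  imm: (w>>0)&0x7fffff=0x63bd30 → #6536496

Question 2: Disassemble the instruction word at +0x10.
set #1409603, r0

+0x10: bc 15 82 43 ⇒ word 0xbc158243 (big)
  top 6b → 0x2f → set [RI]
  [25:23] rd=0 = r0
  [22:0] imm=1409603 = #1409603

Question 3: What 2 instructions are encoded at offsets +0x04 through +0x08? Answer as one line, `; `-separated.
cp r5, r4; shr r0, r0

off 0x04: read 0a 50 00 00 as big → 0x0a500000
  op=0x0a500000>>26=0x2 ⇒ cp (RR)
  [25:23] rd=4 = r4
  [22:20] rs=5 = r5
off 0x08: read 2c 00 00 00 as big → 0x2c000000
  op=0x2c000000>>26=0xb ⇒ shr (RR)
  [25:23] rd=0 = r0
  [22:20] rs=0 = r0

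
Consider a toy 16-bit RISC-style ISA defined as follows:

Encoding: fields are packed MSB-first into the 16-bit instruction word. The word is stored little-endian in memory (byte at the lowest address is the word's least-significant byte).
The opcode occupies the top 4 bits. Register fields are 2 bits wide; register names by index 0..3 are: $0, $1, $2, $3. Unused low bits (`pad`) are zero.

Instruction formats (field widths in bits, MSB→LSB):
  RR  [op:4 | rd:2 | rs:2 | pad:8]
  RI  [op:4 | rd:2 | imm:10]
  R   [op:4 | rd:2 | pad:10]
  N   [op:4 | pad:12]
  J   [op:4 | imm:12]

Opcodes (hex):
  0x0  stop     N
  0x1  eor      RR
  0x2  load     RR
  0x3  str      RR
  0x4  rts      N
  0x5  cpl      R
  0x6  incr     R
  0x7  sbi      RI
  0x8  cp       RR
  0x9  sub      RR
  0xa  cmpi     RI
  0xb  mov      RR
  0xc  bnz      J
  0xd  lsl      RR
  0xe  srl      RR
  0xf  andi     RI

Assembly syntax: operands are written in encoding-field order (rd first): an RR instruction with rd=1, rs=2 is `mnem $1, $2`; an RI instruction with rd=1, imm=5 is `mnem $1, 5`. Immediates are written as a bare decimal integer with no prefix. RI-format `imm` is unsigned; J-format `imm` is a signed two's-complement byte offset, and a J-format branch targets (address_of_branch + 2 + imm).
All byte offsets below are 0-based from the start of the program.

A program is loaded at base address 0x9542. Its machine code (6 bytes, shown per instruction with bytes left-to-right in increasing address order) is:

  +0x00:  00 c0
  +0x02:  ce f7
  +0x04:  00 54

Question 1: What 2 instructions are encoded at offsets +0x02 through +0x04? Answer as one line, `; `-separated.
andi $1, 974; cpl $1

+0x02: ce f7 ⇒ word 0xf7ce (little)
  opcode bits[15:12]=0xf: andi/RI
  [11:10] rd=1 = $1
  [9:0] imm=974 = 974
+0x04: 00 54 ⇒ word 0x5400 (little)
  opcode bits[15:12]=0x5: cpl/R
  [11:10] rd=1 = $1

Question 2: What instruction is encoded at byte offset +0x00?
+0x00: 00 c0 ⇒ word 0xc000 (little)
  op=0xc000>>12=0xc ⇒ bnz (J)
  imm@[11:0]=0x0 ⇒ 0

bnz 0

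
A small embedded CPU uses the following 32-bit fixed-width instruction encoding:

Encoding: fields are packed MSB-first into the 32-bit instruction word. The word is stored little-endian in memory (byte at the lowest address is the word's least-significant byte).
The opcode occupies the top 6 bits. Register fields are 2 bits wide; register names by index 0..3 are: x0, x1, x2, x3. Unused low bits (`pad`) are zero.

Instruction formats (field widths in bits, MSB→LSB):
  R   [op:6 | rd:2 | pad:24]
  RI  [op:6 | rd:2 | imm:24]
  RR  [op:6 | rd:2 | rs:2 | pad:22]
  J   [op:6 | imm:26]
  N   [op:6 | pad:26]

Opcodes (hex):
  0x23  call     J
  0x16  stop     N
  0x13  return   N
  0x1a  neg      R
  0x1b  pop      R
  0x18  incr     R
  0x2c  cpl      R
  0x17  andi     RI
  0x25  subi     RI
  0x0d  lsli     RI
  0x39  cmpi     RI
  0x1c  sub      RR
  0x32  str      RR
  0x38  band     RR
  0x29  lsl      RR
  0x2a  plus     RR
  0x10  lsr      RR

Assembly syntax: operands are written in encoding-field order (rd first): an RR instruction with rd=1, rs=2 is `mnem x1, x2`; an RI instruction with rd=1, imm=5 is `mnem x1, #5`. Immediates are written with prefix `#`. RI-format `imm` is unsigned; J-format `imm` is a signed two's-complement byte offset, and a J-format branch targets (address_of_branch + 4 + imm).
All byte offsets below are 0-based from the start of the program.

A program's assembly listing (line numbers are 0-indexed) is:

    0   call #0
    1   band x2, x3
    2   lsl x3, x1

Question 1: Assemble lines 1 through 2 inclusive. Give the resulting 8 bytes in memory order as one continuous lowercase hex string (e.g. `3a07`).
0000c0e2000040a7

1. band fields op=0x38:6|rd=2:2|rs=3:2|pad=0:22 → word e2c00000h → 00 00 c0 e2
2. lsl fields op=0x29:6|rd=3:2|rs=1:2|pad=0:22 → word a7400000h → 00 00 40 a7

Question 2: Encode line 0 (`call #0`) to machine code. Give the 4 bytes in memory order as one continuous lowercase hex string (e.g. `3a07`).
L0: call op=0x23:6|imm=0:26 ⇒ 0x8c000000 ⇒ little 00 00 00 8c

0000008c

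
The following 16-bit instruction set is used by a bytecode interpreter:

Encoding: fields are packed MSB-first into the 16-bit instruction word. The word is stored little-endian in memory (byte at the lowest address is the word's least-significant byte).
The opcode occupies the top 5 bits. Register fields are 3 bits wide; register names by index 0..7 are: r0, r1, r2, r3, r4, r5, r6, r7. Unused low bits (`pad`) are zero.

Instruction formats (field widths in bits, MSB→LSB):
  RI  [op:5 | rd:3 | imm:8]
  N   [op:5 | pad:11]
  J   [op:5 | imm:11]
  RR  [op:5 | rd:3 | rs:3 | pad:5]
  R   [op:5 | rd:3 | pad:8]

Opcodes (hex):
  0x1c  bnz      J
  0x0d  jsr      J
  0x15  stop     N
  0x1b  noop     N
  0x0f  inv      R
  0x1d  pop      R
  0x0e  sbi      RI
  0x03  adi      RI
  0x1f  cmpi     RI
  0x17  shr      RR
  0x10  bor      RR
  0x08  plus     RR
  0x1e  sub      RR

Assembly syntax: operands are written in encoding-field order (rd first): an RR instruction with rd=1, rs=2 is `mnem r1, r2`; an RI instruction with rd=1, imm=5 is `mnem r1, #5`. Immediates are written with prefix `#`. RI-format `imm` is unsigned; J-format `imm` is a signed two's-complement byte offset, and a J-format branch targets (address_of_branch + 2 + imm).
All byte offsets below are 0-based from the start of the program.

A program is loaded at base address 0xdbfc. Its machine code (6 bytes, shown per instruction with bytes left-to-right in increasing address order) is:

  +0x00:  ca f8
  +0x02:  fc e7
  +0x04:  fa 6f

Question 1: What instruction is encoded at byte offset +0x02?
+0x02: fc e7 ⇒ word 0xe7fc (little)
  op=0xe7fc>>11=0x1c ⇒ bnz (J)
  [10:0] imm=2044 (s11→-4) = #-4

bnz #-4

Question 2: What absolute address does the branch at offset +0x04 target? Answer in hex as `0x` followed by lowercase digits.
0xdbfc

@+04  little-endian(fa 6f) = 0x6ffa
  top 5b → 0xd → jsr [J]
  imm@[10:0]=0x7fa (s11→-6) ⇒ #-6
  target = base 0xdbfc + off 0x04 + 2 + imm -6 = 0xdbfc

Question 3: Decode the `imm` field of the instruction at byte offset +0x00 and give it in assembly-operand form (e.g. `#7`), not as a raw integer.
off 0x00: read ca f8 as little → 0xf8ca
  top 5b → 0x1f → cmpi [RI]
  [10:8] rd=0 = r0
  [7:0] imm=202 = #202

#202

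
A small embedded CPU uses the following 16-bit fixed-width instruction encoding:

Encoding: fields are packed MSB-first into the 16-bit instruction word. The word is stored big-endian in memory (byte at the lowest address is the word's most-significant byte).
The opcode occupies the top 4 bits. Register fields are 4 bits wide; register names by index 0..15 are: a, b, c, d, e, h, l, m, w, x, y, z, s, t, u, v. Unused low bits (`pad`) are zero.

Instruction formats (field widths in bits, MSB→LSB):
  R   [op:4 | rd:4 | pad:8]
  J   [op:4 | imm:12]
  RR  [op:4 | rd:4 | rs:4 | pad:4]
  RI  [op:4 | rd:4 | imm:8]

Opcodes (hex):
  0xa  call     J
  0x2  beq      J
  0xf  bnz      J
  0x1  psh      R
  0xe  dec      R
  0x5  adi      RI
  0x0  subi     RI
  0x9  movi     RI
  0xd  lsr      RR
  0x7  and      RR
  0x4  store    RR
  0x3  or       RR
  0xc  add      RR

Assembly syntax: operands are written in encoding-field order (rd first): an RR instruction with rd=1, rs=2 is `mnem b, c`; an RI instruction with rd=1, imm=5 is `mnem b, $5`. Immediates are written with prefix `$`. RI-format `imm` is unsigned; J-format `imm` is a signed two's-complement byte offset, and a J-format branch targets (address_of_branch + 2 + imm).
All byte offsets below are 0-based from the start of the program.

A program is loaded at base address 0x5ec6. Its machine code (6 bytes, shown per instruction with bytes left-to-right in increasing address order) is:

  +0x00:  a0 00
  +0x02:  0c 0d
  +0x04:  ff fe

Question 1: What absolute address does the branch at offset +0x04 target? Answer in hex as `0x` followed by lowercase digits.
0x5eca

[04] ff fe → 0xfffe
  op=0xfffe>>12=0xf ⇒ bnz (J)
  imm: (w>>0)&0xfff=0xffe (s12→-2) → $-2
  target = base 0x5ec6 + off 0x04 + 2 + imm -2 = 0x5eca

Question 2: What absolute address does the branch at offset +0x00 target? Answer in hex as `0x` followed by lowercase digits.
0x5ec8

+0x00: a0 00 ⇒ word 0xa000 (big)
  top 4b → 0xa → call [J]
  imm: (w>>0)&0xfff=0x0 → $0
  target = base 0x5ec6 + off 0x00 + 2 + imm 0 = 0x5ec8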